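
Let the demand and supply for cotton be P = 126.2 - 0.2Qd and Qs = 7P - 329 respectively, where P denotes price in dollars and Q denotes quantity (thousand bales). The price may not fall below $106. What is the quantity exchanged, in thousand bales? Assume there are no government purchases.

Rearranging demand gives Qd = 631 - 5P. Without the control the market clears where 631 - 5P = 7P - 329, i.e. P* = 80 and Q* = 231.
The floor of 106 is above the equilibrium price 80, so it binds.
At P = 106: Qd = 631 - 5·106 = 101 and Qs = 7·106 - 329 = 413.
The quantity actually transacted is the short side, demand: 101.

101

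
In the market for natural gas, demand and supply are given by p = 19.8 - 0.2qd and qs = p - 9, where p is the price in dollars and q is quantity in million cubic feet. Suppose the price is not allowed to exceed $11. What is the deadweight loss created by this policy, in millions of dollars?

Rearranging demand gives qd = 99 - 5p. Without the control the market clears where 99 - 5p = p - 9, i.e. p* = 18 and q* = 9.
The ceiling of 11 is below the equilibrium price 18, so it binds.
At p = 11: qd = 99 - 5·11 = 44 and qs = 11 - 9 = 2.
Quantity traded falls to 2. At q = 2 the demand price is (99 - 2)/5 = 19.4 and the supply price is 9 + 2 = 11.
Deadweight loss = ½ · (19.4 - 11) · (9 - 2) = ½ · 8.4 · 7 = 29.4.

29.4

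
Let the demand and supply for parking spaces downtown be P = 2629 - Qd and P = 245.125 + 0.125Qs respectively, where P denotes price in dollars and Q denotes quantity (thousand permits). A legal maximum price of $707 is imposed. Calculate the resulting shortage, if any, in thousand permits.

Rearranging demand gives Qd = 2629 - P; rearranging supply gives Qs = 8P - 1961. Equilibrium: 2629 - P = 8P - 1961, so 4590 = 9P and P* = 510, Q* = 2119.
The ceiling of 707 is above the equilibrium price 510, so it is not binding; the market clears at P* = 510, Q* = 2119.
Since the control does not bind, there is no shortage.

0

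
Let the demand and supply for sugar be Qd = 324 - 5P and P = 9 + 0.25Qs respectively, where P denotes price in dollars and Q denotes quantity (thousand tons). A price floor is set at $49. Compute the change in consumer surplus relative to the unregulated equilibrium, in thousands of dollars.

Rearranging supply gives Qs = 4P - 36. Equilibrium: 324 - 5P = 4P - 36, so 360 = 9P and P* = 40, Q* = 124.
Since 49 > 40, the floor is binding.
At P = 49: Qd = 324 - 5·49 = 79 and Qs = 4·49 - 36 = 160.
Consumer surplus without the control is ½ · (64.8 - 40) · 124 = 1537.6.
With the floor, consumers buy 79 units at 49, so CS = ½ · (64.8 - 49) · 79 = 624.1.
Change in consumer surplus = 624.1 - 1537.6 = -913.5.

-913.5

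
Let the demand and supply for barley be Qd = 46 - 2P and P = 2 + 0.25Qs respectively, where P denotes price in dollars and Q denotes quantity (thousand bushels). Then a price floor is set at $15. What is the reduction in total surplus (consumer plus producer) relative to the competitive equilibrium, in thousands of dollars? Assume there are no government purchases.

Rearranging supply gives Qs = 4P - 8. Without the control the market clears where 46 - 2P = 4P - 8, i.e. P* = 9 and Q* = 28.
Since 15 > 9, the floor is binding.
At P = 15: Qd = 46 - 2·15 = 16 and Qs = 4·15 - 8 = 52.
Quantity traded falls to 16. At Q = 16 the demand price is (46 - 16)/2 = 15 and the supply price is (8 + 16)/4 = 6.
Deadweight loss = ½ · (15 - 6) · (28 - 16) = ½ · 9 · 12 = 54.

54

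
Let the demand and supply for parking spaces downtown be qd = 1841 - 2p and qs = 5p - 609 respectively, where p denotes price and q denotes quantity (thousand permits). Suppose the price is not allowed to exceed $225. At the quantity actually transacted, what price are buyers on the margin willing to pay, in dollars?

662.5

Setting quantity demanded equal to quantity supplied, 1841 - 2p = 5p - 609, gives p* = 350 and q* = 1141.
The ceiling of 225 is below the equilibrium price 350, so it binds.
At p = 225: qd = 1841 - 2·225 = 1391 and qs = 5·225 - 609 = 516.
Only 516 units reach the market. On the demand curve, the marginal buyer's willingness to pay at q = 516 is (1841 - 516)/2 = 662.5.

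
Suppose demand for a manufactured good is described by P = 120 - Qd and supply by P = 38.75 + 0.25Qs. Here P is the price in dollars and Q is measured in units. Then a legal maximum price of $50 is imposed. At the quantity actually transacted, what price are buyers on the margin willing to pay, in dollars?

75

Rearranging demand gives Qd = 120 - P; rearranging supply gives Qs = 4P - 155. Equilibrium: 120 - P = 4P - 155, so 275 = 5P and P* = 55, Q* = 65.
Because the ceiling (50) lies below the market-clearing price, it is binding.
At P = 50: Qd = 120 - 50 = 70 and Qs = 4·50 - 155 = 45.
Only 45 units reach the market. On the demand curve, the marginal buyer's willingness to pay at Q = 45 is (120 - 45) = 75.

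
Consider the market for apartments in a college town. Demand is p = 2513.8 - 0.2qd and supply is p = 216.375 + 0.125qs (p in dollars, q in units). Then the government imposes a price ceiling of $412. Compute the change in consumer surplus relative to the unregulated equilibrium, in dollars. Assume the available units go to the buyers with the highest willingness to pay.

Rearranging demand gives qd = 12569 - 5p; rearranging supply gives qs = 8p - 1731. Setting quantity demanded equal to quantity supplied, 12569 - 5p = 8p - 1731, gives p* = 1100 and q* = 7069.
Because the ceiling (412) lies below the market-clearing price, it is binding.
At p = 412: qd = 12569 - 5·412 = 10509 and qs = 8·412 - 1731 = 1565.
Consumer surplus without the control is ½ · (2513.8 - 1100) · 7069 = 4997076.1.
With the ceiling, 1565 units are sold at 412 (assume they go to the highest-value buyers). The demand price at q = 1565 is 2200.8, so CS = ½ · [(2513.8 - 412) + (2200.8 - 412)] · 1565 = 3044394.5.
Change in consumer surplus = 3044394.5 - 4997076.1 = -1952681.6.

-1952681.6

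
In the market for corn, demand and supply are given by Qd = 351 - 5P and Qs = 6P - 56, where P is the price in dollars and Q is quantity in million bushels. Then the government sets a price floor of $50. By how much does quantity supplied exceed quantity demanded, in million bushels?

143

In a free market, 351 - 5P = 6P - 56 gives the equilibrium P* = 37, Q* = 166.
Because the floor (50) lies above the market-clearing price, it is binding.
At P = 50: Qd = 351 - 5·50 = 101 and Qs = 6·50 - 56 = 244.
Surplus = Qs - Qd = 244 - 101 = 143.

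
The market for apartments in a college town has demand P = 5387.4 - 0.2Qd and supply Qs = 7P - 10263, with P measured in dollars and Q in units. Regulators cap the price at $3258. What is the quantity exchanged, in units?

Rearranging demand gives Qd = 26937 - 5P. Equilibrium: 26937 - 5P = 7P - 10263, so 37200 = 12P and P* = 3100, Q* = 11437.
The ceiling of 3258 is above the equilibrium price 3100, so it is not binding; the market clears at P* = 3100, Q* = 11437.

11437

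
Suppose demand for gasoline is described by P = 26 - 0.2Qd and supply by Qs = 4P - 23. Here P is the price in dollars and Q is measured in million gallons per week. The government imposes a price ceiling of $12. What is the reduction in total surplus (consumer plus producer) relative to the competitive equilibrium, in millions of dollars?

Rearranging demand gives Qd = 130 - 5P. Without the control the market clears where 130 - 5P = 4P - 23, i.e. P* = 17 and Q* = 45.
The ceiling of 12 is below the equilibrium price 17, so it binds.
At P = 12: Qd = 130 - 5·12 = 70 and Qs = 4·12 - 23 = 25.
Quantity traded falls to 25. At Q = 25 the demand price is (130 - 25)/5 = 21 and the supply price is (23 + 25)/4 = 12.
Deadweight loss = ½ · (21 - 12) · (45 - 25) = ½ · 9 · 20 = 90.

90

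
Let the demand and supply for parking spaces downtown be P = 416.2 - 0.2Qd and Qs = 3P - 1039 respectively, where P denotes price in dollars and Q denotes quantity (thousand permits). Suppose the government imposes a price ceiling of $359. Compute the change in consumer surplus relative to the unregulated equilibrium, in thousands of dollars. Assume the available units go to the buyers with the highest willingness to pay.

Rearranging demand gives Qd = 2081 - 5P. Without the control the market clears where 2081 - 5P = 3P - 1039, i.e. P* = 390 and Q* = 131.
Because the ceiling (359) lies below the market-clearing price, it is binding.
At P = 359: Qd = 2081 - 5·359 = 286 and Qs = 3·359 - 1039 = 38.
Consumer surplus without the control is ½ · (416.2 - 390) · 131 = 1716.1.
With the ceiling, 38 units are sold at 359 (assume they go to the highest-value buyers). The demand price at Q = 38 is 408.6, so CS = ½ · [(416.2 - 359) + (408.6 - 359)] · 38 = 2029.2.
Change in consumer surplus = 2029.2 - 1716.1 = 313.1.

313.1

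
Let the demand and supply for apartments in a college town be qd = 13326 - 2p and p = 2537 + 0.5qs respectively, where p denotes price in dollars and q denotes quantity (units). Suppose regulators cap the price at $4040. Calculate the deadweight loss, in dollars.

Rearranging supply gives qs = 2p - 5074. Equilibrium: 13326 - 2p = 2p - 5074, so 18400 = 4p and p* = 4600, q* = 4126.
The ceiling of 4040 is below the equilibrium price 4600, so it binds.
At p = 4040: qd = 13326 - 2·4040 = 5246 and qs = 2·4040 - 5074 = 3006.
Quantity traded falls to 3006. At q = 3006 the demand price is (13326 - 3006)/2 = 5160 and the supply price is (5074 + 3006)/2 = 4040.
Deadweight loss = ½ · (5160 - 4040) · (4126 - 3006) = ½ · 1120 · 1120 = 627200.

627200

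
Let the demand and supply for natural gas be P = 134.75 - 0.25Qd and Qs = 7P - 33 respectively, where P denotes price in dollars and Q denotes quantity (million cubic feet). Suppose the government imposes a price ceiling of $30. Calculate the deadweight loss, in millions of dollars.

4658.5

Rearranging demand gives Qd = 539 - 4P. Equilibrium: 539 - 4P = 7P - 33, so 572 = 11P and P* = 52, Q* = 331.
Since 30 < 52, the ceiling is binding.
At P = 30: Qd = 539 - 4·30 = 419 and Qs = 7·30 - 33 = 177.
Quantity traded falls to 177. At Q = 177 the demand price is (539 - 177)/4 = 90.5 and the supply price is (33 + 177)/7 = 30.
Deadweight loss = ½ · (90.5 - 30) · (331 - 177) = ½ · 60.5 · 154 = 4658.5.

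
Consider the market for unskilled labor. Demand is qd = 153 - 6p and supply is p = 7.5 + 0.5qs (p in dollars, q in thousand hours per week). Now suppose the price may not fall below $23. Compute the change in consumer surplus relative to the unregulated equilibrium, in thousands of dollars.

-42

Rearranging supply gives qs = 2p - 15. Equilibrium: 153 - 6p = 2p - 15, so 168 = 8p and p* = 21, q* = 27.
Because the floor (23) lies above the market-clearing price, it is binding.
At p = 23: qd = 153 - 6·23 = 15 and qs = 2·23 - 15 = 31.
Consumer surplus without the control is ½ · (25.5 - 21) · 27 = 60.75.
With the floor, consumers buy 15 units at 23, so CS = ½ · (25.5 - 23) · 15 = 18.75.
Change in consumer surplus = 18.75 - 60.75 = -42.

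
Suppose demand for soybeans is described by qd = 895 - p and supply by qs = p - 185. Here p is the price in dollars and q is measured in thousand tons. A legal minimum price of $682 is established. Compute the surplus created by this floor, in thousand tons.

284

Without the control the market clears where 895 - p = p - 185, i.e. p* = 540 and q* = 355.
Since 682 > 540, the floor is binding.
At p = 682: qd = 895 - 682 = 213 and qs = 682 - 185 = 497.
Surplus = qs - qd = 497 - 213 = 284.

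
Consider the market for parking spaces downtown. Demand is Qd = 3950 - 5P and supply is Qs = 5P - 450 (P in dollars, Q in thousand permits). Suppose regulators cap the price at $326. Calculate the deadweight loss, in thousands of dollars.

64980

Equilibrium: 3950 - 5P = 5P - 450, so 4400 = 10P and P* = 440, Q* = 1750.
The ceiling of 326 is below the equilibrium price 440, so it binds.
At P = 326: Qd = 3950 - 5·326 = 2320 and Qs = 5·326 - 450 = 1180.
Quantity traded falls to 1180. At Q = 1180 the demand price is (3950 - 1180)/5 = 554 and the supply price is (450 + 1180)/5 = 326.
Deadweight loss = ½ · (554 - 326) · (1750 - 1180) = ½ · 228 · 570 = 64980.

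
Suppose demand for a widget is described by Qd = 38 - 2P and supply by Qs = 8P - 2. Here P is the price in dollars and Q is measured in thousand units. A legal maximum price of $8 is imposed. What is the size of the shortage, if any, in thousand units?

0

Setting quantity demanded equal to quantity supplied, 38 - 2P = 8P - 2, gives P* = 4 and Q* = 30.
Since 8 is above P* = 4, the ceiling does not bind and the free-market outcome prevails.
Since the control does not bind, there is no shortage.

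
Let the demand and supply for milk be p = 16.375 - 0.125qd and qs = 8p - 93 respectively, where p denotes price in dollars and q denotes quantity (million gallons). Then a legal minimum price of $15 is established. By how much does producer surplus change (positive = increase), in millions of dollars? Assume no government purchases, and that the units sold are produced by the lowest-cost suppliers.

Rearranging demand gives qd = 131 - 8p. Equilibrium: 131 - 8p = 8p - 93, so 224 = 16p and p* = 14, q* = 19.
Since 15 > 14, the floor is binding.
At p = 15: qd = 131 - 8·15 = 11 and qs = 8·15 - 93 = 27.
Producer surplus without the control is ½ · (14 - 11.625) · 19 = 22.5625.
With the floor, 11 units are sold at 15. The supply price at q = 11 is 13, so PS = ½ · [(15 - 11.625) + (15 - 13)] · 11 = 29.5625.
Change in producer surplus = 29.5625 - 22.5625 = 7.

7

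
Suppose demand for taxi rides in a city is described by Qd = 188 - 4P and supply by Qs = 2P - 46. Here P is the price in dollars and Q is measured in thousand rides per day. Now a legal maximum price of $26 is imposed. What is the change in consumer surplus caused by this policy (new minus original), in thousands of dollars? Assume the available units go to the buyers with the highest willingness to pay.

-6.5

Setting quantity demanded equal to quantity supplied, 188 - 4P = 2P - 46, gives P* = 39 and Q* = 32.
Since 26 < 39, the ceiling is binding.
At P = 26: Qd = 188 - 4·26 = 84 and Qs = 2·26 - 46 = 6.
Consumer surplus without the control is ½ · (47 - 39) · 32 = 128.
With the ceiling, 6 units are sold at 26 (assume they go to the highest-value buyers). The demand price at Q = 6 is 45.5, so CS = ½ · [(47 - 26) + (45.5 - 26)] · 6 = 121.5.
Change in consumer surplus = 121.5 - 128 = -6.5.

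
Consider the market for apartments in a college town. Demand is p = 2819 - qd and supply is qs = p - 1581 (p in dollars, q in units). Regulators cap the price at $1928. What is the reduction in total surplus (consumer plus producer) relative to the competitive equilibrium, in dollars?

Rearranging demand gives qd = 2819 - p. Setting quantity demanded equal to quantity supplied, 2819 - p = p - 1581, gives p* = 2200 and q* = 619.
Because the ceiling (1928) lies below the market-clearing price, it is binding.
At p = 1928: qd = 2819 - 1928 = 891 and qs = 1928 - 1581 = 347.
Quantity traded falls to 347. At q = 347 the demand price is 2819 - 347 = 2472 and the supply price is 1581 + 347 = 1928.
Deadweight loss = ½ · (2472 - 1928) · (619 - 347) = ½ · 544 · 272 = 73984.

73984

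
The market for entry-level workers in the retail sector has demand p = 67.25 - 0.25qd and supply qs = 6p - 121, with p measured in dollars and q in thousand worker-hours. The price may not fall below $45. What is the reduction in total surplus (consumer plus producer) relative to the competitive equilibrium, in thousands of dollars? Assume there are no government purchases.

Rearranging demand gives qd = 269 - 4p. Equilibrium: 269 - 4p = 6p - 121, so 390 = 10p and p* = 39, q* = 113.
Because the floor (45) lies above the market-clearing price, it is binding.
At p = 45: qd = 269 - 4·45 = 89 and qs = 6·45 - 121 = 149.
Quantity traded falls to 89. At q = 89 the demand price is (269 - 89)/4 = 45 and the supply price is (121 + 89)/6 = 35.
Deadweight loss = ½ · (45 - 35) · (113 - 89) = ½ · 10 · 24 = 120.

120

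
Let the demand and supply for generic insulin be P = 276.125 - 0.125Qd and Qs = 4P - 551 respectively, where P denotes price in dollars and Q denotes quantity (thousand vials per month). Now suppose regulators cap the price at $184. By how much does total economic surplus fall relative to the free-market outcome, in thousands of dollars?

Rearranging demand gives Qd = 2209 - 8P. Equilibrium: 2209 - 8P = 4P - 551, so 2760 = 12P and P* = 230, Q* = 369.
The ceiling of 184 is below the equilibrium price 230, so it binds.
At P = 184: Qd = 2209 - 8·184 = 737 and Qs = 4·184 - 551 = 185.
Quantity traded falls to 185. At Q = 185 the demand price is (2209 - 185)/8 = 253 and the supply price is (551 + 185)/4 = 184.
Deadweight loss = ½ · (253 - 184) · (369 - 185) = ½ · 69 · 184 = 6348.

6348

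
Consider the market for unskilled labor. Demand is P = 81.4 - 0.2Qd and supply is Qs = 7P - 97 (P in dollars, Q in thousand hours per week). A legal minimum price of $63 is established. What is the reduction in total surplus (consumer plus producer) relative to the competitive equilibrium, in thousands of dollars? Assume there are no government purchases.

Rearranging demand gives Qd = 407 - 5P. In a free market, 407 - 5P = 7P - 97 gives the equilibrium P* = 42, Q* = 197.
The floor of 63 is above the equilibrium price 42, so it binds.
At P = 63: Qd = 407 - 5·63 = 92 and Qs = 7·63 - 97 = 344.
Quantity traded falls to 92. At Q = 92 the demand price is (407 - 92)/5 = 63 and the supply price is (97 + 92)/7 = 27.
Deadweight loss = ½ · (63 - 27) · (197 - 92) = ½ · 36 · 105 = 1890.

1890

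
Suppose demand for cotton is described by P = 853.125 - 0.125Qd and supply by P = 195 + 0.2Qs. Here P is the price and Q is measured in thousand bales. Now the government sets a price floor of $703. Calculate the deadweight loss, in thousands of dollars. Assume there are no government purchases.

110333.6

Rearranging demand gives Qd = 6825 - 8P; rearranging supply gives Qs = 5P - 975. Without the control the market clears where 6825 - 8P = 5P - 975, i.e. P* = 600 and Q* = 2025.
Because the floor (703) lies above the market-clearing price, it is binding.
At P = 703: Qd = 6825 - 8·703 = 1201 and Qs = 5·703 - 975 = 2540.
Quantity traded falls to 1201. At Q = 1201 the demand price is (6825 - 1201)/8 = 703 and the supply price is (975 + 1201)/5 = 435.2.
Deadweight loss = ½ · (703 - 435.2) · (2025 - 1201) = ½ · 267.8 · 824 = 110333.6.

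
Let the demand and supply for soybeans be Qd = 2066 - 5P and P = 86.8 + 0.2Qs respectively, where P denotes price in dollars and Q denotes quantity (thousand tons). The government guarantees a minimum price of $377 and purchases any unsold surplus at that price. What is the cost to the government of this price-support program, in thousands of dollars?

478790

Rearranging supply gives Qs = 5P - 434. Setting quantity demanded equal to quantity supplied, 2066 - 5P = 5P - 434, gives P* = 250 and Q* = 816.
Because the floor (377) lies above the market-clearing price, it is binding.
At P = 377: Qd = 2066 - 5·377 = 181 and Qs = 5·377 - 434 = 1451.
Surplus = Qs - Qd = 1270.
Government expenditure = surplus × support price = 1270 × 377 = 478790.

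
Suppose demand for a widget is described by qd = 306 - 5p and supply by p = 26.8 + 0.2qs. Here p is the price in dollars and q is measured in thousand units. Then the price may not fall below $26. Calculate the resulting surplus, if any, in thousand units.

Rearranging supply gives qs = 5p - 134. Setting quantity demanded equal to quantity supplied, 306 - 5p = 5p - 134, gives p* = 44 and q* = 86.
The floor of 26 is below the equilibrium price 44, so it is not binding; the market clears at p* = 44, q* = 86.
Since the control does not bind, there is no surplus.

0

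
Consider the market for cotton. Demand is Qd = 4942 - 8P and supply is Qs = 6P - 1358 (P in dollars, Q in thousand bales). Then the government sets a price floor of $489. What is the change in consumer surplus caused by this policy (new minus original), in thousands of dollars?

-46254

Equilibrium: 4942 - 8P = 6P - 1358, so 6300 = 14P and P* = 450, Q* = 1342.
Since 489 > 450, the floor is binding.
At P = 489: Qd = 4942 - 8·489 = 1030 and Qs = 6·489 - 1358 = 1576.
Consumer surplus without the control is ½ · (617.75 - 450) · 1342 = 112560.25.
With the floor, consumers buy 1030 units at 489, so CS = ½ · (617.75 - 489) · 1030 = 66306.25.
Change in consumer surplus = 66306.25 - 112560.25 = -46254.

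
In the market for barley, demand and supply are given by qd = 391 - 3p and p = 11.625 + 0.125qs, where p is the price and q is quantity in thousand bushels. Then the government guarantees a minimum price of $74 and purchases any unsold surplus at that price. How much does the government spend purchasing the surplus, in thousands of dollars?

Rearranging supply gives qs = 8p - 93. Without the control the market clears where 391 - 3p = 8p - 93, i.e. p* = 44 and q* = 259.
The floor of 74 is above the equilibrium price 44, so it binds.
At p = 74: qd = 391 - 3·74 = 169 and qs = 8·74 - 93 = 499.
Surplus = qs - qd = 330.
Government expenditure = surplus × support price = 330 × 74 = 24420.

24420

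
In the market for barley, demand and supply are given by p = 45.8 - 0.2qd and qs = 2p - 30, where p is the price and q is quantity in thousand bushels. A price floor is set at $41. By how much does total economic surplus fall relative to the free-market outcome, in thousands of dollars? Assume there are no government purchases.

Rearranging demand gives qd = 229 - 5p. Without the control the market clears where 229 - 5p = 2p - 30, i.e. p* = 37 and q* = 44.
Since 41 > 37, the floor is binding.
At p = 41: qd = 229 - 5·41 = 24 and qs = 2·41 - 30 = 52.
Quantity traded falls to 24. At q = 24 the demand price is (229 - 24)/5 = 41 and the supply price is (30 + 24)/2 = 27.
Deadweight loss = ½ · (41 - 27) · (44 - 24) = ½ · 14 · 20 = 140.

140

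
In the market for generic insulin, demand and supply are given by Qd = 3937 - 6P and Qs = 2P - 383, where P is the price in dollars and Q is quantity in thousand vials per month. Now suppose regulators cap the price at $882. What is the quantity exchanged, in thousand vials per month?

Without the control the market clears where 3937 - 6P = 2P - 383, i.e. P* = 540 and Q* = 697.
The ceiling of 882 is above the equilibrium price 540, so it is not binding; the market clears at P* = 540, Q* = 697.

697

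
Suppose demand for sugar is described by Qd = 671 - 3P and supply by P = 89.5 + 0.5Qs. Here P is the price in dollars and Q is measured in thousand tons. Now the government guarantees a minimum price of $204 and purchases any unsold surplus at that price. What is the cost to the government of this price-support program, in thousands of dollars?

Rearranging supply gives Qs = 2P - 179. Without the control the market clears where 671 - 3P = 2P - 179, i.e. P* = 170 and Q* = 161.
Since 204 > 170, the floor is binding.
At P = 204: Qd = 671 - 3·204 = 59 and Qs = 2·204 - 179 = 229.
Surplus = Qs - Qd = 170.
Government expenditure = surplus × support price = 170 × 204 = 34680.

34680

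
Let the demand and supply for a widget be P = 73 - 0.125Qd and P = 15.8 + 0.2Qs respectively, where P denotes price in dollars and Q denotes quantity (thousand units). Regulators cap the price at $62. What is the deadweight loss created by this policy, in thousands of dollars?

0

Rearranging demand gives Qd = 584 - 8P; rearranging supply gives Qs = 5P - 79. Setting quantity demanded equal to quantity supplied, 584 - 8P = 5P - 79, gives P* = 51 and Q* = 176.
The ceiling of 62 is above the equilibrium price 51, so it is not binding; the market clears at P* = 51, Q* = 176.
Since the control does not bind, no trades are prevented and deadweight loss is zero.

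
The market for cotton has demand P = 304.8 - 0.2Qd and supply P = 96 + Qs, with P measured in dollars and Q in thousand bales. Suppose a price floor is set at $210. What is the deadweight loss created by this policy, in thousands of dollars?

Rearranging demand gives Qd = 1524 - 5P; rearranging supply gives Qs = P - 96. Setting quantity demanded equal to quantity supplied, 1524 - 5P = P - 96, gives P* = 270 and Q* = 174.
Since 210 is below P* = 270, the floor does not bind and the free-market outcome prevails.
Since the control does not bind, no trades are prevented and deadweight loss is zero.

0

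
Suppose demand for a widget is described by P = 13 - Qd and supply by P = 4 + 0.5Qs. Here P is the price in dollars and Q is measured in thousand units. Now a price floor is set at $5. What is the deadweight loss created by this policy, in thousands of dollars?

0

Rearranging demand gives Qd = 13 - P; rearranging supply gives Qs = 2P - 8. In a free market, 13 - P = 2P - 8 gives the equilibrium P* = 7, Q* = 6.
Since 5 is below P* = 7, the floor does not bind and the free-market outcome prevails.
Since the control does not bind, no trades are prevented and deadweight loss is zero.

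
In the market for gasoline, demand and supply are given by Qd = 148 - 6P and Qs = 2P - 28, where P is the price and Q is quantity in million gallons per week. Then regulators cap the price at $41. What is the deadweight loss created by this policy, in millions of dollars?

0

In a free market, 148 - 6P = 2P - 28 gives the equilibrium P* = 22, Q* = 16.
Since 41 is above P* = 22, the ceiling does not bind and the free-market outcome prevails.
Since the control does not bind, no trades are prevented and deadweight loss is zero.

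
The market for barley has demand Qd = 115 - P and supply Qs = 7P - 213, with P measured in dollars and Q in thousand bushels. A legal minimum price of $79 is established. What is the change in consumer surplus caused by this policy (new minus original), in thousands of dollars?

Setting quantity demanded equal to quantity supplied, 115 - P = 7P - 213, gives P* = 41 and Q* = 74.
Because the floor (79) lies above the market-clearing price, it is binding.
At P = 79: Qd = 115 - 79 = 36 and Qs = 7·79 - 213 = 340.
Consumer surplus without the control is ½ · (115 - 41) · 74 = 2738.
With the floor, consumers buy 36 units at 79, so CS = ½ · (115 - 79) · 36 = 648.
Change in consumer surplus = 648 - 2738 = -2090.

-2090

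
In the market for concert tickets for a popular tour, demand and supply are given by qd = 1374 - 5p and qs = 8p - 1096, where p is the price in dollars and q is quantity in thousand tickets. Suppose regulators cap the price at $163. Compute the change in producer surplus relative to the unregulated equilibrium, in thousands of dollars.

Without the control the market clears where 1374 - 5p = 8p - 1096, i.e. p* = 190 and q* = 424.
Because the ceiling (163) lies below the market-clearing price, it is binding.
At p = 163: qd = 1374 - 5·163 = 559 and qs = 8·163 - 1096 = 208.
Producer surplus without the control is ½ · (190 - 137) · 424 = 11236.
With the ceiling, producers sell 208 units at 163, so PS = ½ · (163 - 137) · 208 = 2704.
Change in producer surplus = 2704 - 11236 = -8532.

-8532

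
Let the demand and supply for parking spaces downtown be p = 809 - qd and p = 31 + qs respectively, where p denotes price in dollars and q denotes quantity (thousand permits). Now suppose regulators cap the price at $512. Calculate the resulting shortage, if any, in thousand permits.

0

Rearranging demand gives qd = 809 - p; rearranging supply gives qs = p - 31. Setting quantity demanded equal to quantity supplied, 809 - p = p - 31, gives p* = 420 and q* = 389.
The ceiling of 512 is above the equilibrium price 420, so it is not binding; the market clears at p* = 420, q* = 389.
Since the control does not bind, there is no shortage.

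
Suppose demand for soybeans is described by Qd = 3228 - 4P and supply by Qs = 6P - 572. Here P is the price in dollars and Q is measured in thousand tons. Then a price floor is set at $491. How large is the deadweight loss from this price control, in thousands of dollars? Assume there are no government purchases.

Setting quantity demanded equal to quantity supplied, 3228 - 4P = 6P - 572, gives P* = 380 and Q* = 1708.
Because the floor (491) lies above the market-clearing price, it is binding.
At P = 491: Qd = 3228 - 4·491 = 1264 and Qs = 6·491 - 572 = 2374.
Quantity traded falls to 1264. At Q = 1264 the demand price is (3228 - 1264)/4 = 491 and the supply price is (572 + 1264)/6 = 306.
Deadweight loss = ½ · (491 - 306) · (1708 - 1264) = ½ · 185 · 444 = 41070.

41070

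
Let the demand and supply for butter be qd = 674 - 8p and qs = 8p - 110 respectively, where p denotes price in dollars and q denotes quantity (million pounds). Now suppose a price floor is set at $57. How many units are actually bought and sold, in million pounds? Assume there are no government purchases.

Equilibrium: 674 - 8p = 8p - 110, so 784 = 16p and p* = 49, q* = 282.
Since 57 > 49, the floor is binding.
At p = 57: qd = 674 - 8·57 = 218 and qs = 8·57 - 110 = 346.
The quantity actually transacted is the short side, demand: 218.

218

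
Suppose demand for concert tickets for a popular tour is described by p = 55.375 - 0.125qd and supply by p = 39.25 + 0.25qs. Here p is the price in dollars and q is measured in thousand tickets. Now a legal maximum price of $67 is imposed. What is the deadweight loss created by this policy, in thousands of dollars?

Rearranging demand gives qd = 443 - 8p; rearranging supply gives qs = 4p - 157. Setting quantity demanded equal to quantity supplied, 443 - 8p = 4p - 157, gives p* = 50 and q* = 43.
The ceiling of 67 is above the equilibrium price 50, so it is not binding; the market clears at p* = 50, q* = 43.
Since the control does not bind, no trades are prevented and deadweight loss is zero.

0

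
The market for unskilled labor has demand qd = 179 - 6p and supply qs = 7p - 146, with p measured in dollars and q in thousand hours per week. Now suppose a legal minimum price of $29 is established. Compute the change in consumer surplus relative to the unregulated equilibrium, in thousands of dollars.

-68

Setting quantity demanded equal to quantity supplied, 179 - 6p = 7p - 146, gives p* = 25 and q* = 29.
Since 29 > 25, the floor is binding.
At p = 29: qd = 179 - 6·29 = 5 and qs = 7·29 - 146 = 57.
Consumer surplus without the control is ½ · (179/6 - 25) · 29 = 841/12.
With the floor, consumers buy 5 units at 29, so CS = ½ · (179/6 - 29) · 5 = 25/12.
Change in consumer surplus = 25/12 - 841/12 = -68.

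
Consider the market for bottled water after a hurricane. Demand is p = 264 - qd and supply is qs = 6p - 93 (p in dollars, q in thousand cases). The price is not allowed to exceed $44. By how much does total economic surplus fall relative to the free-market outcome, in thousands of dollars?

Rearranging demand gives qd = 264 - p. Equilibrium: 264 - p = 6p - 93, so 357 = 7p and p* = 51, q* = 213.
The ceiling of 44 is below the equilibrium price 51, so it binds.
At p = 44: qd = 264 - 44 = 220 and qs = 6·44 - 93 = 171.
Quantity traded falls to 171. At q = 171 the demand price is 264 - 171 = 93 and the supply price is (93 + 171)/6 = 44.
Deadweight loss = ½ · (93 - 44) · (213 - 171) = ½ · 49 · 42 = 1029.

1029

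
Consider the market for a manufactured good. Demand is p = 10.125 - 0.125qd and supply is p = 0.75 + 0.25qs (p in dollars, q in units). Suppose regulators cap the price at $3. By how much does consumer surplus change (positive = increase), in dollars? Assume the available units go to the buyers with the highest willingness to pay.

20

Rearranging demand gives qd = 81 - 8p; rearranging supply gives qs = 4p - 3. Equilibrium: 81 - 8p = 4p - 3, so 84 = 12p and p* = 7, q* = 25.
Because the ceiling (3) lies below the market-clearing price, it is binding.
At p = 3: qd = 81 - 8·3 = 57 and qs = 4·3 - 3 = 9.
Consumer surplus without the control is ½ · (10.125 - 7) · 25 = 39.0625.
With the ceiling, 9 units are sold at 3 (assume they go to the highest-value buyers). The demand price at q = 9 is 9, so CS = ½ · [(10.125 - 3) + (9 - 3)] · 9 = 59.0625.
Change in consumer surplus = 59.0625 - 39.0625 = 20.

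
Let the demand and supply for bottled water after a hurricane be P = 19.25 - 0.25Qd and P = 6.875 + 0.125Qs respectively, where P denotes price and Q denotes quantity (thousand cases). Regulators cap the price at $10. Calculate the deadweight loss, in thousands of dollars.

12

Rearranging demand gives Qd = 77 - 4P; rearranging supply gives Qs = 8P - 55. Without the control the market clears where 77 - 4P = 8P - 55, i.e. P* = 11 and Q* = 33.
The ceiling of 10 is below the equilibrium price 11, so it binds.
At P = 10: Qd = 77 - 4·10 = 37 and Qs = 8·10 - 55 = 25.
Quantity traded falls to 25. At Q = 25 the demand price is (77 - 25)/4 = 13 and the supply price is (55 + 25)/8 = 10.
Deadweight loss = ½ · (13 - 10) · (33 - 25) = ½ · 3 · 8 = 12.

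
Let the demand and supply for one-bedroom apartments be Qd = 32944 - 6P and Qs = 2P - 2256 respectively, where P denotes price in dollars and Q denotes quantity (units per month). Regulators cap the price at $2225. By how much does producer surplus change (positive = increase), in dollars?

-9502575

In a free market, 32944 - 6P = 2P - 2256 gives the equilibrium P* = 4400, Q* = 6544.
The ceiling of 2225 is below the equilibrium price 4400, so it binds.
At P = 2225: Qd = 32944 - 6·2225 = 19594 and Qs = 2·2225 - 2256 = 2194.
Producer surplus without the control is ½ · (4400 - 1128) · 6544 = 10705984.
With the ceiling, producers sell 2194 units at 2225, so PS = ½ · (2225 - 1128) · 2194 = 1203409.
Change in producer surplus = 1203409 - 10705984 = -9502575.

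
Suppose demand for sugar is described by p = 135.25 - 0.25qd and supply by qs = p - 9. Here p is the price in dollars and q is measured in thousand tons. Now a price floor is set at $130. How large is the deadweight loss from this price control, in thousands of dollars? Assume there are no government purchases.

4000

Rearranging demand gives qd = 541 - 4p. Equilibrium: 541 - 4p = p - 9, so 550 = 5p and p* = 110, q* = 101.
Because the floor (130) lies above the market-clearing price, it is binding.
At p = 130: qd = 541 - 4·130 = 21 and qs = 130 - 9 = 121.
Quantity traded falls to 21. At q = 21 the demand price is (541 - 21)/4 = 130 and the supply price is 9 + 21 = 30.
Deadweight loss = ½ · (130 - 30) · (101 - 21) = ½ · 100 · 80 = 4000.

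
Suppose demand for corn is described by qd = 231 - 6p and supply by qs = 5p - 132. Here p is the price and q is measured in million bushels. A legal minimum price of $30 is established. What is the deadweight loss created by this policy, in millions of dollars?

In a free market, 231 - 6p = 5p - 132 gives the equilibrium p* = 33, q* = 33.
The floor of 30 is below the equilibrium price 33, so it is not binding; the market clears at p* = 33, q* = 33.
Since the control does not bind, no trades are prevented and deadweight loss is zero.

0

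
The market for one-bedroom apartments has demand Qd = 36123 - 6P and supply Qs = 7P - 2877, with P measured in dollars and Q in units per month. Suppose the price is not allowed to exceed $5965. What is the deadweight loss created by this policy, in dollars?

0

Equilibrium: 36123 - 6P = 7P - 2877, so 39000 = 13P and P* = 3000, Q* = 18123.
The ceiling of 5965 is above the equilibrium price 3000, so it is not binding; the market clears at P* = 3000, Q* = 18123.
Since the control does not bind, no trades are prevented and deadweight loss is zero.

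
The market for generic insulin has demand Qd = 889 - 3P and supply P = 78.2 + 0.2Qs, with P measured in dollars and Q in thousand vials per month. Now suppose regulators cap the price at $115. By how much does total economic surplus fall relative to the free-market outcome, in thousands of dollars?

Rearranging supply gives Qs = 5P - 391. Setting quantity demanded equal to quantity supplied, 889 - 3P = 5P - 391, gives P* = 160 and Q* = 409.
Because the ceiling (115) lies below the market-clearing price, it is binding.
At P = 115: Qd = 889 - 3·115 = 544 and Qs = 5·115 - 391 = 184.
Quantity traded falls to 184. At Q = 184 the demand price is (889 - 184)/3 = 235 and the supply price is (391 + 184)/5 = 115.
Deadweight loss = ½ · (235 - 115) · (409 - 184) = ½ · 120 · 225 = 13500.

13500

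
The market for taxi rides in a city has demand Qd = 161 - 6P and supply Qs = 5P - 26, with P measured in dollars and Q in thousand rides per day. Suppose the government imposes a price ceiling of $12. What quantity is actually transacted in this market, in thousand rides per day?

34

In a free market, 161 - 6P = 5P - 26 gives the equilibrium P* = 17, Q* = 59.
The ceiling of 12 is below the equilibrium price 17, so it binds.
At P = 12: Qd = 161 - 6·12 = 89 and Qs = 5·12 - 26 = 34.
The quantity actually transacted is the short side, supply: 34.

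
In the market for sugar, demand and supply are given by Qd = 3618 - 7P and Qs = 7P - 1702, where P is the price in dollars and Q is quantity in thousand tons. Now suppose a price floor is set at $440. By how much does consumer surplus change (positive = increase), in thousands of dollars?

-44880

Equilibrium: 3618 - 7P = 7P - 1702, so 5320 = 14P and P* = 380, Q* = 958.
Because the floor (440) lies above the market-clearing price, it is binding.
At P = 440: Qd = 3618 - 7·440 = 538 and Qs = 7·440 - 1702 = 1378.
Consumer surplus without the control is ½ · (3618/7 - 380) · 958 = 458882/7.
With the floor, consumers buy 538 units at 440, so CS = ½ · (3618/7 - 440) · 538 = 144722/7.
Change in consumer surplus = 144722/7 - 458882/7 = -44880.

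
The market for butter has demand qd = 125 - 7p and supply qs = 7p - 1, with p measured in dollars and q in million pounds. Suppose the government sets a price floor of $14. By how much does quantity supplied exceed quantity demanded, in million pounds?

70

Equilibrium: 125 - 7p = 7p - 1, so 126 = 14p and p* = 9, q* = 62.
Because the floor (14) lies above the market-clearing price, it is binding.
At p = 14: qd = 125 - 7·14 = 27 and qs = 7·14 - 1 = 97.
Surplus = qs - qd = 97 - 27 = 70.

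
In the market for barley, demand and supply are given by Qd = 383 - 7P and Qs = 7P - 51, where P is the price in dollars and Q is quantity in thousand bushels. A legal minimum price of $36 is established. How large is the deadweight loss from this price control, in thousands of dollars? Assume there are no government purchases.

Without the control the market clears where 383 - 7P = 7P - 51, i.e. P* = 31 and Q* = 166.
Since 36 > 31, the floor is binding.
At P = 36: Qd = 383 - 7·36 = 131 and Qs = 7·36 - 51 = 201.
Quantity traded falls to 131. At Q = 131 the demand price is (383 - 131)/7 = 36 and the supply price is (51 + 131)/7 = 26.
Deadweight loss = ½ · (36 - 26) · (166 - 131) = ½ · 10 · 35 = 175.

175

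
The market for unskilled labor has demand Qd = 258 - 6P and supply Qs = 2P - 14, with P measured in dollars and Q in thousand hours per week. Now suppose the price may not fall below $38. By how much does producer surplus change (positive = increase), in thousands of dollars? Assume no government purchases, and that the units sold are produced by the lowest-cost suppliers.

-24

Without the control the market clears where 258 - 6P = 2P - 14, i.e. P* = 34 and Q* = 54.
Because the floor (38) lies above the market-clearing price, it is binding.
At P = 38: Qd = 258 - 6·38 = 30 and Qs = 2·38 - 14 = 62.
Producer surplus without the control is ½ · (34 - 7) · 54 = 729.
With the floor, 30 units are sold at 38. The supply price at Q = 30 is 22, so PS = ½ · [(38 - 7) + (38 - 22)] · 30 = 705.
Change in producer surplus = 705 - 729 = -24.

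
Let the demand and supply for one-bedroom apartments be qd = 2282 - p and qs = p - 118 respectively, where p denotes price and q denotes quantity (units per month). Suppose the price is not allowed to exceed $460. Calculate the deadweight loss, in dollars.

In a free market, 2282 - p = p - 118 gives the equilibrium p* = 1200, q* = 1082.
The ceiling of 460 is below the equilibrium price 1200, so it binds.
At p = 460: qd = 2282 - 460 = 1822 and qs = 460 - 118 = 342.
Quantity traded falls to 342. At q = 342 the demand price is 2282 - 342 = 1940 and the supply price is 118 + 342 = 460.
Deadweight loss = ½ · (1940 - 460) · (1082 - 342) = ½ · 1480 · 740 = 547600.

547600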